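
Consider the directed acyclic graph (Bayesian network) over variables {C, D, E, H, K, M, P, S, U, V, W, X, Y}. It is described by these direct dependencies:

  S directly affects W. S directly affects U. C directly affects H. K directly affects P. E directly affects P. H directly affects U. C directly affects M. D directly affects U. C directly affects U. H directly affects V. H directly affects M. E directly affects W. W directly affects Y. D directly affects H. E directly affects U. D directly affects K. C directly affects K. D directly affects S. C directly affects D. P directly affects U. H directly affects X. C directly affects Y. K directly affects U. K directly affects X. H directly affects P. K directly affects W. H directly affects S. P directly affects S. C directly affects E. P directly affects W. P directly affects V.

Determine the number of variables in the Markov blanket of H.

H has parents C, D.
Ch(H) = {M, P, S, U, V, X}.
Co-parents of H (other parents of its children):
  M: C
  P: E, K
  S: D, P
  U: C, D, E, K, P, S
  V: P
  X: K
MB(H) = {C, D, E, K, M, P, S, U, V, X}, which has 10 nodes.

10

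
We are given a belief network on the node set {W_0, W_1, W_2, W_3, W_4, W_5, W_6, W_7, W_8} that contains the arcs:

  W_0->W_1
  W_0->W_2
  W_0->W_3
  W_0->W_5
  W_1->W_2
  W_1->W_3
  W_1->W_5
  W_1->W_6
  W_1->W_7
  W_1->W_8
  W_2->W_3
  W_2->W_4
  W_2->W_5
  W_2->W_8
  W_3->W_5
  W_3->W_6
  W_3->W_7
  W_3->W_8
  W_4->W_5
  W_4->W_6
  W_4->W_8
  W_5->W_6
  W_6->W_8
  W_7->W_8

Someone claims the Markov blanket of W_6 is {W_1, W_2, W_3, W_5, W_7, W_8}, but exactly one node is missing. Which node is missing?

W_4

Recall MB(v) = parents ∪ children ∪ spouses, where spouses are the other parents of v's children.
Pa(W_6) = {W_1, W_3, W_4, W_5}.
Children of W_6: W_8.
Other parents of W_6's children:
  W_8: W_1, W_2, W_3, W_4, W_7
MB(W_6) = {W_1, W_2, W_3, W_4, W_5, W_7, W_8}.
Comparing with the claimed set, W_4 is missing.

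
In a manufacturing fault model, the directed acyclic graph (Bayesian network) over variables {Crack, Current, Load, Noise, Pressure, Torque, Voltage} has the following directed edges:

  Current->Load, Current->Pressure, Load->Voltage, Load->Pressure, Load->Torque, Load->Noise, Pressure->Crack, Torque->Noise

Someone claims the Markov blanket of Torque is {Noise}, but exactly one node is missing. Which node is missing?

Children of Torque: Noise.
Torque has parent Load.
Other parents of Torque's children:
  Noise's other parent is Load.
MB(Torque) = {Load, Noise}.
Comparing with the claimed set, Load is missing.

Load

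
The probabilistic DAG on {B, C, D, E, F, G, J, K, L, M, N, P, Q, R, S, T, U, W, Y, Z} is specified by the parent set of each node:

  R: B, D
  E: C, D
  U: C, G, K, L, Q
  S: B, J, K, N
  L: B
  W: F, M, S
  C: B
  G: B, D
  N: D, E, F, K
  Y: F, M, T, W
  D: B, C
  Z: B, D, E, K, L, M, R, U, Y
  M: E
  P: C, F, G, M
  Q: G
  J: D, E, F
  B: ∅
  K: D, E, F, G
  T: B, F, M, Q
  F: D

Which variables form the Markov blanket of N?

N has parents D, E, F, K.
Children of N: S.
Other parents of N's children:
  parents(S) \ {N} = {B, J, K}.
Taking the union gives {B, D, E, F, J, K, S}.

{B, D, E, F, J, K, S}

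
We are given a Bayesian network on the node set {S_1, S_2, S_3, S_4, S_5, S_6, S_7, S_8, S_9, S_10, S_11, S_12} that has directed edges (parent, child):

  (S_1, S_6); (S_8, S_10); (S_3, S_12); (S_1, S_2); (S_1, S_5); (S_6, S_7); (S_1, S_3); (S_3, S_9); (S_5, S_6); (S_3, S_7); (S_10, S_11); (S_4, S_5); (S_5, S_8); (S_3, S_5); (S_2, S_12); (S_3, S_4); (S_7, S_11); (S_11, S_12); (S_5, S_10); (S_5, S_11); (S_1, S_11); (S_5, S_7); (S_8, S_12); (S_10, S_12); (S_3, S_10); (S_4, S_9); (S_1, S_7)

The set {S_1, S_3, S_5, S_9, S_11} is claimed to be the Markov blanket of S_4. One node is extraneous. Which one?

S_11

A node's Markov blanket = Pa ∪ Ch ∪ (parents of Ch other than the node itself).
S_4 has parent S_3.
Ch(S_4) = {S_5, S_9}.
For each child, the remaining parents (spouses of S_4):
  parents(S_5) \ {S_4} = {S_1, S_3}.
  parents(S_9) \ {S_4} = {S_3}.
MB(S_4) = {S_1, S_3, S_5, S_9}.
S_11 is neither a parent, child, nor co-parent of S_4, so it does not belong.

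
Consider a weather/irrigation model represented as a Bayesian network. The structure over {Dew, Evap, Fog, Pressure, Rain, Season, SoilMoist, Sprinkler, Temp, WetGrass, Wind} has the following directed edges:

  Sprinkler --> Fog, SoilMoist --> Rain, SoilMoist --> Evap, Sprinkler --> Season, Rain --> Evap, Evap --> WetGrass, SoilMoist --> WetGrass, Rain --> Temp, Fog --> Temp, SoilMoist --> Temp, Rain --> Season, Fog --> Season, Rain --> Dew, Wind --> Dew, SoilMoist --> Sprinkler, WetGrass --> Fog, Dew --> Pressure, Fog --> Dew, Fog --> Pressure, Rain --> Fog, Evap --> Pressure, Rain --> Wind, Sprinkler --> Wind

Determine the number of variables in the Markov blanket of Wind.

Pa(Wind) = {Rain, Sprinkler}.
Ch(Wind) = {Dew}.
Parents of each child, excluding Wind:
  Dew also has parents Fog, Rain.
MB(Wind) = {Dew, Fog, Rain, Sprinkler}, which has 4 nodes.

4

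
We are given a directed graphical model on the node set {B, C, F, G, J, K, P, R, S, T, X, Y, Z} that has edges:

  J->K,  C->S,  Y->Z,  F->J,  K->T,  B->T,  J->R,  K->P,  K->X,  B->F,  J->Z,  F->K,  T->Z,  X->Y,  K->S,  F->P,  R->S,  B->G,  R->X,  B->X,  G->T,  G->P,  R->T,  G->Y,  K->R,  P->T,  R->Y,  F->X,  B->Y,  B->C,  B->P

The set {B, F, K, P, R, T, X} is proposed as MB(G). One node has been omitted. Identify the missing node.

G's parents: B.
G's children: P, T, Y.
Co-parents of G (other parents of its children):
  P: B, F, K
  T: B, K, P, R
  Y: B, R, X
MB(G) = {B, F, K, P, R, T, X, Y}.
Comparing with the claimed set, Y is missing.

Y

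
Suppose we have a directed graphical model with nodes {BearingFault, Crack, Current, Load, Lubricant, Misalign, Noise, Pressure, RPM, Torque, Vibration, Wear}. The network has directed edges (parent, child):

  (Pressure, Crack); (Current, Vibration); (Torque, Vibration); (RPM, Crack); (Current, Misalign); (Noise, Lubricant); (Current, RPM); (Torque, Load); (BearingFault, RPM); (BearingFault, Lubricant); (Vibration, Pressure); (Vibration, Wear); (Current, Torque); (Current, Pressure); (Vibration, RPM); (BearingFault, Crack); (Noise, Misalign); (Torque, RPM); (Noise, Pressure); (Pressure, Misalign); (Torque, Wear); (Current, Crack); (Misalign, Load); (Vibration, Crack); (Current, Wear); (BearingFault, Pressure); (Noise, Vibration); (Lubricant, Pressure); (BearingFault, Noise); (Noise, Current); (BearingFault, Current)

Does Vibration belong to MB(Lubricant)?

Vibration is a co-parent of Lubricant: both are parents of Pressure.
So Vibration ∈ MB(Lubricant).

Yes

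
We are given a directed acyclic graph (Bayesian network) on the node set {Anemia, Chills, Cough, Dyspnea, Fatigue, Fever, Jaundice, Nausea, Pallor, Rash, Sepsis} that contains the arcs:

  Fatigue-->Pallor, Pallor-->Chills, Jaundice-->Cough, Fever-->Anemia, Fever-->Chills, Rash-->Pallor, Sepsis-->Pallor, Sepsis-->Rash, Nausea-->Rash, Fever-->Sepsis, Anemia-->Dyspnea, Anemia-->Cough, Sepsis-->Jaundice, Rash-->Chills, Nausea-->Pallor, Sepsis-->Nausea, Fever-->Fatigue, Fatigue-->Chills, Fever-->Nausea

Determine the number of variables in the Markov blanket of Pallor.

Parents of Pallor: Fatigue, Nausea, Rash, Sepsis.
Pallor's children: Chills.
For each child, the remaining parents (spouses of Pallor):
  Chills also has parents Fatigue, Fever, Rash.
MB(Pallor) = {Chills, Fatigue, Fever, Nausea, Rash, Sepsis}, which has 6 nodes.

6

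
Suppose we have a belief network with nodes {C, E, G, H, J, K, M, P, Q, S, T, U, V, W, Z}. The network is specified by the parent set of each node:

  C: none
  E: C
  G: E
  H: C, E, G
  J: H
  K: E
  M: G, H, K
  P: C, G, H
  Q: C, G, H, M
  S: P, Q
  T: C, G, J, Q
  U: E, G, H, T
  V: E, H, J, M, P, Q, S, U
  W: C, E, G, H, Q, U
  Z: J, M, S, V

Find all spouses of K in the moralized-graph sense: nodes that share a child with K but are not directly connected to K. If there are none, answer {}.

{G, H}

Children of K: M.
  M also has parents G, H.
Excluding nodes already adjacent to K (E, M), the co-parent-only contribution is {G, H}.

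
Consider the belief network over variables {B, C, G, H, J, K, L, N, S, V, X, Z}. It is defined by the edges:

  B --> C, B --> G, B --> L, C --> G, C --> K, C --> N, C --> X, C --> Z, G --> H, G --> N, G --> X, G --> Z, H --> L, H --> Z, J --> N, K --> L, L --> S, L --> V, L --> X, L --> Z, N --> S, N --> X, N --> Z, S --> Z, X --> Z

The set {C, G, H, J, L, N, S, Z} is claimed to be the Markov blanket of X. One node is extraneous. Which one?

Pa(X) = {C, G, L, N}.
Ch(X) = {Z}.
Co-parents of X (other parents of its children):
  Z: C, G, H, L, N, S
MB(X) = {C, G, H, L, N, S, Z}.
J is neither a parent, child, nor co-parent of X, so it does not belong.

J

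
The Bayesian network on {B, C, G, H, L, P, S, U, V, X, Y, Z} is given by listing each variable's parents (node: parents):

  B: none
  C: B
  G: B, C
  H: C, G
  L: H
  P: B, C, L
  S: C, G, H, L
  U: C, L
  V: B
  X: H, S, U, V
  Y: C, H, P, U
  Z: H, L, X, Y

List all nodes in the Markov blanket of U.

{C, H, L, P, S, V, X, Y}

The Markov blanket of a node is its parents, its children, and the other parents of its children.
Parents of U: C, L.
Children of U: X, Y.
Co-parents of U (other parents of its children):
  X's other parents are H, S, V.
  Y's other parents are C, H, P.
So the Markov blanket of U is {C, H, L, P, S, V, X, Y}.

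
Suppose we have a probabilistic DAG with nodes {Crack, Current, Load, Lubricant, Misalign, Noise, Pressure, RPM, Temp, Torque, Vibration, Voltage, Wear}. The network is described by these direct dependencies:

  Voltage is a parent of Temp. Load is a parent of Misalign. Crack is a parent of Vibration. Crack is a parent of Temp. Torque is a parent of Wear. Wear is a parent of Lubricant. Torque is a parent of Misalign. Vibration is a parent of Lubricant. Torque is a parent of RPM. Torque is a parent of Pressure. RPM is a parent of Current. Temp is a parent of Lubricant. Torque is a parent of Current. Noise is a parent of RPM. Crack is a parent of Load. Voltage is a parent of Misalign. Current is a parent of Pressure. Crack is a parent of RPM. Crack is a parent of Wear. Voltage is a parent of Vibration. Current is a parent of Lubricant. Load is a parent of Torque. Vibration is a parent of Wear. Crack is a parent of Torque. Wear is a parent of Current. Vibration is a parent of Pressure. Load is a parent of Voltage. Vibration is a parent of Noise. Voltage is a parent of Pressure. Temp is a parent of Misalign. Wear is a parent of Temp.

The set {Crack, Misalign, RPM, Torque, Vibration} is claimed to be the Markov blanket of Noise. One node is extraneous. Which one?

Misalign

Pa(Noise) = {Vibration}.
Ch(Noise) = {RPM}.
For each child, the remaining parents (spouses of Noise):
  RPM: Crack, Torque
MB(Noise) = {Crack, RPM, Torque, Vibration}.
Misalign is neither a parent, child, nor co-parent of Noise, so it does not belong.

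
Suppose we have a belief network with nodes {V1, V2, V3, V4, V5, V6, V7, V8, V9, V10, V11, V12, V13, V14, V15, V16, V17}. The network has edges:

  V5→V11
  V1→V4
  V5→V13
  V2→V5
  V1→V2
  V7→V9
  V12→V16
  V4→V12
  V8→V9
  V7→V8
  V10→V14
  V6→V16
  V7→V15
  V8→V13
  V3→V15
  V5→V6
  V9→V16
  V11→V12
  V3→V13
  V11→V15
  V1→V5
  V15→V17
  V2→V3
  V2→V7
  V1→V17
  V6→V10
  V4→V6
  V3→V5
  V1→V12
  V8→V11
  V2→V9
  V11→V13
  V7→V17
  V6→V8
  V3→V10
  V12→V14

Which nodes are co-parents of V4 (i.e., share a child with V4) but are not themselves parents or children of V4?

Children of V4: V6, V12.
  V6: V5
  V12: V1, V11
Excluding nodes already adjacent to V4 (V1, V6, V12), the co-parent-only contribution is {V5, V11}.

{V5, V11}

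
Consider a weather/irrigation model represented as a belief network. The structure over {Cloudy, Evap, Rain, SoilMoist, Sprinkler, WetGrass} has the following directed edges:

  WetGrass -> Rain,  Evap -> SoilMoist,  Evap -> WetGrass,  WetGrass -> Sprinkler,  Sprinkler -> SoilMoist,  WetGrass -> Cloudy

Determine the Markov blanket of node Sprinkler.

By definition, MB(Sprinkler) is built from Sprinkler's parents, Sprinkler's children, and the co-parents of Sprinkler.
Parents of Sprinkler: WetGrass.
Sprinkler's children: SoilMoist.
Co-parents of Sprinkler (other parents of its children):
  parents(SoilMoist) \ {Sprinkler} = {Evap}.
Taking the union gives {Evap, SoilMoist, WetGrass}.

{Evap, SoilMoist, WetGrass}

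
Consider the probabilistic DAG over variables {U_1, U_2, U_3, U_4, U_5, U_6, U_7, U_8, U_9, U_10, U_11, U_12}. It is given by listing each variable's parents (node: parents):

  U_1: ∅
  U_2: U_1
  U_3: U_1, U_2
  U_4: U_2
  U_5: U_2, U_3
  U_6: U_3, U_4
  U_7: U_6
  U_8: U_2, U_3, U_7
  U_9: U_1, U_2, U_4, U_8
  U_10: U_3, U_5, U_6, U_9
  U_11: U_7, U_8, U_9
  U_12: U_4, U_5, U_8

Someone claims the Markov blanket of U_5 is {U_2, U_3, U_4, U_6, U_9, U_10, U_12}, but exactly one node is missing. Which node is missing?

U_8

The Markov blanket of a node is its parents, its children, and the other parents of its children.
U_5 has children U_10, U_12.
Parents of U_5: U_2, U_3.
Other parents of U_5's children:
  U_10: U_3, U_6, U_9
  U_12: U_4, U_8
MB(U_5) = {U_2, U_3, U_4, U_6, U_8, U_9, U_10, U_12}.
Comparing with the claimed set, U_8 is missing.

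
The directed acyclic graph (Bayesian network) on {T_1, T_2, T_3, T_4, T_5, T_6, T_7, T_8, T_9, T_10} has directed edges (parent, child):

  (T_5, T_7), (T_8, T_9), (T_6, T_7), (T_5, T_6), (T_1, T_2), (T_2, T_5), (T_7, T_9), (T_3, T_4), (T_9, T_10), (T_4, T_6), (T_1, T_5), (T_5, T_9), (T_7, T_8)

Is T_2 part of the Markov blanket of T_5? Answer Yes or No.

Yes

T_2 is a parent of T_5.
So T_2 ∈ MB(T_5).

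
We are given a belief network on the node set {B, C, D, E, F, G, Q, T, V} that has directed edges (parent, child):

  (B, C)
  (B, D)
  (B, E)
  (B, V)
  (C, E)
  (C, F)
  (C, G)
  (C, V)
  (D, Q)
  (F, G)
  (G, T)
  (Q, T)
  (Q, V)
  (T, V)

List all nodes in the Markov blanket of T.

{B, C, G, Q, V}

T has parents G, Q.
T has child V.
Parents of each child, excluding T:
  V: B, C, Q
MB(T) = {B, C, G, Q, V}.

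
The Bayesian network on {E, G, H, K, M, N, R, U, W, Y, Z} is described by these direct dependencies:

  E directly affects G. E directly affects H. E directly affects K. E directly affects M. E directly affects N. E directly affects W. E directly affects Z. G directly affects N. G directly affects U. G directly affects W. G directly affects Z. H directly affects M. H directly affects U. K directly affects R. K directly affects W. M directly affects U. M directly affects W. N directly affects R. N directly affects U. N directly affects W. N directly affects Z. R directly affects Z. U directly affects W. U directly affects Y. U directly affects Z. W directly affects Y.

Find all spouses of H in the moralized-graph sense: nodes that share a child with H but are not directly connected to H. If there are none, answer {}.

{G, N}

Children of H: M, U.
  parents(M) \ {H} = {E}.
  U also has parents G, M, N.
Excluding nodes already adjacent to H (E, M, U), the co-parent-only contribution is {G, N}.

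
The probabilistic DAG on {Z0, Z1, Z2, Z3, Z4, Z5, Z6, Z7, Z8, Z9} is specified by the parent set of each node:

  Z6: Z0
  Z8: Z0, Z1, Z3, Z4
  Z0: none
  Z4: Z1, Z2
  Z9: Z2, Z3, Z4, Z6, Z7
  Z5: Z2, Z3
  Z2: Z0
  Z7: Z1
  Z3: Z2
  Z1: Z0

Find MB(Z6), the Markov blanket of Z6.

{Z0, Z2, Z3, Z4, Z7, Z9}

Recall MB(v) = parents ∪ children ∪ spouses, where spouses are the other parents of v's children.
Z6 has child Z9.
Pa(Z6) = {Z0}.
For each child, the remaining parents (spouses of Z6):
  parents(Z9) \ {Z6} = {Z2, Z3, Z4, Z7}.
So the Markov blanket of Z6 is {Z0, Z2, Z3, Z4, Z7, Z9}.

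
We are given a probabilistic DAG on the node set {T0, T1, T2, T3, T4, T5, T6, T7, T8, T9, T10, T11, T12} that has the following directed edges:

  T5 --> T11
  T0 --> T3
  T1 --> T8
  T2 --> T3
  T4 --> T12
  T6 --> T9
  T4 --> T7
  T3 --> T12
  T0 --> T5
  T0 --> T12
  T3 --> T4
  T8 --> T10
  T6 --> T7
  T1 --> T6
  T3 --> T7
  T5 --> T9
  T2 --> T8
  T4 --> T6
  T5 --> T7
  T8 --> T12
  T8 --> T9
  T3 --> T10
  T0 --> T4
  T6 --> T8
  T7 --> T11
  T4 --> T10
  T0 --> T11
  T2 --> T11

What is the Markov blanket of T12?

T12 has no children.
Pa(T12) = {T0, T3, T4, T8}.
With no children, T12 has no spouses; the co-parent set is empty.
Taking the union gives {T0, T3, T4, T8}.

{T0, T3, T4, T8}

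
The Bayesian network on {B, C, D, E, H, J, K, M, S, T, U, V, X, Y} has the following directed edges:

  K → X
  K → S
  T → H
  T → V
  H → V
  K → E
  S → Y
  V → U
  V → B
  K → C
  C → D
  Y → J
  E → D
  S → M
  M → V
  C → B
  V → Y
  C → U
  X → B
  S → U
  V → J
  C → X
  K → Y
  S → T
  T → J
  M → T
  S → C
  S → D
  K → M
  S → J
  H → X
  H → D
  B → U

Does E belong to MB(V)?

No

The Markov blanket of a node is its parents, its children, and the other parents of its children.
Parents of V: H, M, T.
V has children B, J, U, Y.
Parents of each child, excluding V:
  Y: K, S
  J: S, T, Y
  B: C, X
  U: B, C, S
MB(V) = {B, C, H, J, K, M, S, T, U, X, Y}; E is not in this set.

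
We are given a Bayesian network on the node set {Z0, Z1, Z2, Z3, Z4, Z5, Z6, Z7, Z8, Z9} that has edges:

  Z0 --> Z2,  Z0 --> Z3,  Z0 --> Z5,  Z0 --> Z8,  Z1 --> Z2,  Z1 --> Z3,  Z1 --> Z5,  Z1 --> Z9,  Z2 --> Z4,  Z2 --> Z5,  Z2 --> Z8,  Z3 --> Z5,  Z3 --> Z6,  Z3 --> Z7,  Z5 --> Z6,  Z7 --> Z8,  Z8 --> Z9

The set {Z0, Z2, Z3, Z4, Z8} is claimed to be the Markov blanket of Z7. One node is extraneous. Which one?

A node's Markov blanket = Pa ∪ Ch ∪ (parents of Ch other than the node itself).
Z7's children: Z8.
Parents of Z7: Z3.
Parents of each child, excluding Z7:
  Z8: Z0, Z2
MB(Z7) = {Z0, Z2, Z3, Z8}.
Z4 is neither a parent, child, nor co-parent of Z7, so it does not belong.

Z4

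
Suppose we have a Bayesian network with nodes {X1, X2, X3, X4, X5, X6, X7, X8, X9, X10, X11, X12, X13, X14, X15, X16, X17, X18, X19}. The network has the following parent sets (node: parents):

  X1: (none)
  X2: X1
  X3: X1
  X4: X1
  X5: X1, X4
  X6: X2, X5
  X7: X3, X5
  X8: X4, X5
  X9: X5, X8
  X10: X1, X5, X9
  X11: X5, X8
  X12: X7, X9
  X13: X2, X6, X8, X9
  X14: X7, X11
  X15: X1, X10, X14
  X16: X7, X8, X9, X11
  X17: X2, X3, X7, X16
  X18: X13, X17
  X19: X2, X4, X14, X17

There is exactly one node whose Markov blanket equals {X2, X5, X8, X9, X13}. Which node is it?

X6

The target node must have every member of {X2, X5, X8, X9, X13} as a parent, child, or co-parent, and no others.
Parents of X6: X2, X5; children: X13; co-parents: X2, X8, X9.
These exactly cover the given set, so the node is X6.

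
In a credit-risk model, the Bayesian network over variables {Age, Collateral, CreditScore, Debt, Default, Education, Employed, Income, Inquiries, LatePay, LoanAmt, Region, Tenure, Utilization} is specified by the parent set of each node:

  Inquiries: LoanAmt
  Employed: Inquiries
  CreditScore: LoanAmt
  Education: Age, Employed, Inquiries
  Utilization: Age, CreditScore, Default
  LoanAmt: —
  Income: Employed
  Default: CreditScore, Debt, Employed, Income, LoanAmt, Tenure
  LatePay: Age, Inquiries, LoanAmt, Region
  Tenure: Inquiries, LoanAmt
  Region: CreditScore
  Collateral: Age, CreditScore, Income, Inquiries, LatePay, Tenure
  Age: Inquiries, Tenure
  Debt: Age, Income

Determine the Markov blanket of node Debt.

Pa(Debt) = {Age, Income}.
Ch(Debt) = {Default}.
Co-parents of Debt (other parents of its children):
  parents(Default) \ {Debt} = {CreditScore, Employed, Income, LoanAmt, Tenure}.
So the Markov blanket of Debt is {Age, CreditScore, Default, Employed, Income, LoanAmt, Tenure}.

{Age, CreditScore, Default, Employed, Income, LoanAmt, Tenure}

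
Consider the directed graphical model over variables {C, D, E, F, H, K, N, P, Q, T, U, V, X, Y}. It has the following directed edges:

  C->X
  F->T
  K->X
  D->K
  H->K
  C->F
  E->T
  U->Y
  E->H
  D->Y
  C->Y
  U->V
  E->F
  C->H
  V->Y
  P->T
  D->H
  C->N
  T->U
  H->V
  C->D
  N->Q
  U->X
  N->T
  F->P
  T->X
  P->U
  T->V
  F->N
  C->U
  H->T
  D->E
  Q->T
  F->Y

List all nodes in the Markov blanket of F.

F has children N, P, T, Y.
Parents of F: C, E.
Parents of each child, excluding F:
  N also has parent C.
  P: no additional parents.
  T's other parents are E, H, N, P, Q.
  parents(Y) \ {F} = {C, D, U, V}.
Union: {C, E} ∪ {N, P, T, Y} ∪ {C, D, E, H, N, P, Q, U, V} = {C, D, E, H, N, P, Q, T, U, V, Y}.

{C, D, E, H, N, P, Q, T, U, V, Y}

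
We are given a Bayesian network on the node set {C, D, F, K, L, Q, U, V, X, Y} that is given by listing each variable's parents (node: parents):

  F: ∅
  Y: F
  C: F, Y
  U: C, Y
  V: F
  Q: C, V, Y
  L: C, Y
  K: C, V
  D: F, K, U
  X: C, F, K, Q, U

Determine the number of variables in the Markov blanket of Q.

7

Q's parents: C, V, Y.
Children of Q: X.
Co-parents of Q (other parents of its children):
  X also has parents C, F, K, U.
MB(Q) = {C, F, K, U, V, X, Y}, which has 7 nodes.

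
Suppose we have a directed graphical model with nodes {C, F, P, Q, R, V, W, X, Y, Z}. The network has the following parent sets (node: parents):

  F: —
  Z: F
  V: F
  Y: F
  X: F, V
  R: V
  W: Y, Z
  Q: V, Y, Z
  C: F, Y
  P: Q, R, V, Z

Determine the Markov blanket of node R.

{P, Q, V, Z}

By definition, MB(R) is built from R's parents, R's children, and the co-parents of R.
R has parent V.
R has child P.
Other parents of R's children:
  parents(P) \ {R} = {Q, V, Z}.
Taking the union gives {P, Q, V, Z}.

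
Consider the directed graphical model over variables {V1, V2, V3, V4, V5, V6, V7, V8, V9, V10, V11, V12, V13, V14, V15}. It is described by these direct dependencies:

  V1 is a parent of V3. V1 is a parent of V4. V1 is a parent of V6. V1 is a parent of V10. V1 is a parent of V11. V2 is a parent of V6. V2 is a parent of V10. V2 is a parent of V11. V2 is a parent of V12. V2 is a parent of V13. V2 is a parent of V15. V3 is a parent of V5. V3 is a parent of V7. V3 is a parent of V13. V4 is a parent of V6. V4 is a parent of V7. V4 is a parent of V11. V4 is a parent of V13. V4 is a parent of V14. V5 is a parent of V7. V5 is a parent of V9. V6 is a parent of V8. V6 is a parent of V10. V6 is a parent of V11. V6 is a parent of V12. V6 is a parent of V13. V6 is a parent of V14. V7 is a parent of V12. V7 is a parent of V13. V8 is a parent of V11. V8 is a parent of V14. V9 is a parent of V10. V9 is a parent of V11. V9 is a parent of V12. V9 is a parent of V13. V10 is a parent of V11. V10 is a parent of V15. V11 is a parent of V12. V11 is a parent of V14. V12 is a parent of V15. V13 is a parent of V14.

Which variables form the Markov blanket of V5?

{V3, V4, V7, V9}

V5 has children V7, V9.
V5's parents: V3.
Other parents of V5's children:
  parents(V7) \ {V5} = {V3, V4}.
  V9: no additional parents.
Taking the union gives {V3, V4, V7, V9}.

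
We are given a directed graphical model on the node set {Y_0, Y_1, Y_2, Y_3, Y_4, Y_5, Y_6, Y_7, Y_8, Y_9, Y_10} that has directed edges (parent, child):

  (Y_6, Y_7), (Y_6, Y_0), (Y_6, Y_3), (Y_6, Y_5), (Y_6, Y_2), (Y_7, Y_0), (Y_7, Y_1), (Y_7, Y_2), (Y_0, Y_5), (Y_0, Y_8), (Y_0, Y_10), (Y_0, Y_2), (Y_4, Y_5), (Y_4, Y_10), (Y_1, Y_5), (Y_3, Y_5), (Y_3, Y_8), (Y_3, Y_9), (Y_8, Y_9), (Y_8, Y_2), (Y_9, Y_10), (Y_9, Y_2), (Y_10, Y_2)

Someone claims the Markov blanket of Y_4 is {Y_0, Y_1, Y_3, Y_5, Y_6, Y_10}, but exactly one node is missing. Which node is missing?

Y_9

Y_4 has no parents.
Y_4 has children Y_5, Y_10.
Parents of each child, excluding Y_4:
  Y_5: Y_0, Y_1, Y_3, Y_6
  Y_10: Y_0, Y_9
MB(Y_4) = {Y_0, Y_1, Y_3, Y_5, Y_6, Y_9, Y_10}.
Comparing with the claimed set, Y_9 is missing.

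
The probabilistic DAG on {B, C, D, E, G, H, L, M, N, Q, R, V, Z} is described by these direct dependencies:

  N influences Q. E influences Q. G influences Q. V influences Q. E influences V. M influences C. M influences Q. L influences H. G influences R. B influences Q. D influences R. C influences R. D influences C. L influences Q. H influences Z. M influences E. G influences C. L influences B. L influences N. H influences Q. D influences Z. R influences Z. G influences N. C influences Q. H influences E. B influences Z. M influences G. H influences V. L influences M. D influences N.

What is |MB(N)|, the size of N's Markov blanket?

10

N's parents: D, G, L.
Children of N: Q.
Co-parents of N (other parents of its children):
  Q: B, C, E, G, H, L, M, V
MB(N) = {B, C, D, E, G, H, L, M, Q, V}, which has 10 nodes.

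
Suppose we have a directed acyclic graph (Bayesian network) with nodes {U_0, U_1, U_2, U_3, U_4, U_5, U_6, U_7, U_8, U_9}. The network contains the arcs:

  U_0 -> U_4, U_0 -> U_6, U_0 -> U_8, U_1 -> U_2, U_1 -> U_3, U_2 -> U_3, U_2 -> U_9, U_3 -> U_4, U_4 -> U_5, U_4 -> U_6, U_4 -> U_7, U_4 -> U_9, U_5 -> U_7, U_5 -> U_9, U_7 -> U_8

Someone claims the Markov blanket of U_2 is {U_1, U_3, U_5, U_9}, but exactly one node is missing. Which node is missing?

The Markov blanket of a node is its parents, its children, and the other parents of its children.
U_2 has parent U_1.
Children of U_2: U_3, U_9.
Co-parents of U_2 (other parents of its children):
  U_3: U_1
  U_9: U_4, U_5
MB(U_2) = {U_1, U_3, U_4, U_5, U_9}.
Comparing with the claimed set, U_4 is missing.

U_4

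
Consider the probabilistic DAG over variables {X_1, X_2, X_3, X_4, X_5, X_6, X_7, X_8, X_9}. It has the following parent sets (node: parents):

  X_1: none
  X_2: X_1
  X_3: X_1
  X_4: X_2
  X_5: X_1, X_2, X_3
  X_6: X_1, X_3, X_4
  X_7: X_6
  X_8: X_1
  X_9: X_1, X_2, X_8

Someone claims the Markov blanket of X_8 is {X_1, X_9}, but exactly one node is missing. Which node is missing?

X_2

X_8 has parent X_1.
X_8's children: X_9.
For each child, the remaining parents (spouses of X_8):
  X_9: X_1, X_2
MB(X_8) = {X_1, X_2, X_9}.
Comparing with the claimed set, X_2 is missing.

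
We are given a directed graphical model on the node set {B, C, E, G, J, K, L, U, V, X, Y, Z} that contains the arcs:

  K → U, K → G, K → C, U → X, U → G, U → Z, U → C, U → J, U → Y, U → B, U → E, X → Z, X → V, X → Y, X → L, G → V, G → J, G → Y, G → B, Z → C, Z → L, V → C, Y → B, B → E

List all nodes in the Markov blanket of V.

{C, G, K, U, X, Z}

By definition, MB(V) is built from V's parents, V's children, and the co-parents of V.
V has parents G, X.
Ch(V) = {C}.
Parents of each child, excluding V:
  C: K, U, Z
Union: {G, X} ∪ {C} ∪ {K, U, Z} = {C, G, K, U, X, Z}.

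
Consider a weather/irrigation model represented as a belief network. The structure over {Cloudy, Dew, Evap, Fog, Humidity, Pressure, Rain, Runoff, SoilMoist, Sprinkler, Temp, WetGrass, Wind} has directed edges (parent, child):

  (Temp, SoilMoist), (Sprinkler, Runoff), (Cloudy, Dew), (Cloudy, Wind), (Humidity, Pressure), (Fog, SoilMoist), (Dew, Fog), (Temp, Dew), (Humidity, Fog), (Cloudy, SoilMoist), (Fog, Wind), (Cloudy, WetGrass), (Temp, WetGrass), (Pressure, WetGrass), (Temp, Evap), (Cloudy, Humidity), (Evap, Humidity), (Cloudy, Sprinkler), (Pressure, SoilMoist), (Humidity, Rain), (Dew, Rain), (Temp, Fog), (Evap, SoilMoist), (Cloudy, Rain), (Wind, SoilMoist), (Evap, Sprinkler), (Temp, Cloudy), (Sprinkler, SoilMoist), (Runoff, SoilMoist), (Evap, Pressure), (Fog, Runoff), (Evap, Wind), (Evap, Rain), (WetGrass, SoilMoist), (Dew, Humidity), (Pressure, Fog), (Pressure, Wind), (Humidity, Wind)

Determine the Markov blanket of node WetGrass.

{Cloudy, Evap, Fog, Pressure, Runoff, SoilMoist, Sprinkler, Temp, Wind}

A node's Markov blanket = Pa ∪ Ch ∪ (parents of Ch other than the node itself).
Pa(WetGrass) = {Cloudy, Pressure, Temp}.
WetGrass's children: SoilMoist.
Other parents of WetGrass's children:
  SoilMoist's other parents are Cloudy, Evap, Fog, Pressure, Runoff, Sprinkler, Temp, Wind.
Taking the union gives {Cloudy, Evap, Fog, Pressure, Runoff, SoilMoist, Sprinkler, Temp, Wind}.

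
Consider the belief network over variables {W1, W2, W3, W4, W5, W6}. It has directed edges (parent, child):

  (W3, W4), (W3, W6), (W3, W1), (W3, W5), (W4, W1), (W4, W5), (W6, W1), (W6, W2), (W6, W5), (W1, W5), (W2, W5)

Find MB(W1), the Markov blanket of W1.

{W2, W3, W4, W5, W6}

The Markov blanket of a node is its parents, its children, and the other parents of its children.
Pa(W1) = {W3, W4, W6}.
Children of W1: W5.
Parents of each child, excluding W1:
  W5's other parents are W2, W3, W4, W6.
Union: {W3, W4, W6} ∪ {W5} ∪ {W2, W3, W4, W6} = {W2, W3, W4, W5, W6}.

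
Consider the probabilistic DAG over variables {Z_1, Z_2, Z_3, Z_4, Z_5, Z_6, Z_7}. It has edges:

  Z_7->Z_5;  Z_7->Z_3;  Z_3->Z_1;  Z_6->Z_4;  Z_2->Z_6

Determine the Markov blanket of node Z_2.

Pa(Z_2) = {}.
Z_2's children: Z_6.
For each child, the remaining parents (spouses of Z_2):
  Z_6: no additional parents.
MB(Z_2) = {Z_6}.

{Z_6}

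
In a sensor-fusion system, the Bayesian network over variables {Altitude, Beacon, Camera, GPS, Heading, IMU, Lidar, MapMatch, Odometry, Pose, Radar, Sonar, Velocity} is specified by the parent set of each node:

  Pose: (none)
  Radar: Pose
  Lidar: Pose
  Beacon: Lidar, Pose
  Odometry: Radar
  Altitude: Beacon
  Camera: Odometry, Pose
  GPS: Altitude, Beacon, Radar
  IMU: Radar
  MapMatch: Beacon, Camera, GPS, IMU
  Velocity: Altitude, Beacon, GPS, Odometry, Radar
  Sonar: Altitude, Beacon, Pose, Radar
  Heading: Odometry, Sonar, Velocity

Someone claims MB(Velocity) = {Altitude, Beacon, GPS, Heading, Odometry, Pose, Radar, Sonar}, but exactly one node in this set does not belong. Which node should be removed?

Velocity's parents: Altitude, Beacon, GPS, Odometry, Radar.
Ch(Velocity) = {Heading}.
For each child, the remaining parents (spouses of Velocity):
  Heading: Odometry, Sonar
MB(Velocity) = {Altitude, Beacon, GPS, Heading, Odometry, Radar, Sonar}.
Pose is neither a parent, child, nor co-parent of Velocity, so it does not belong.

Pose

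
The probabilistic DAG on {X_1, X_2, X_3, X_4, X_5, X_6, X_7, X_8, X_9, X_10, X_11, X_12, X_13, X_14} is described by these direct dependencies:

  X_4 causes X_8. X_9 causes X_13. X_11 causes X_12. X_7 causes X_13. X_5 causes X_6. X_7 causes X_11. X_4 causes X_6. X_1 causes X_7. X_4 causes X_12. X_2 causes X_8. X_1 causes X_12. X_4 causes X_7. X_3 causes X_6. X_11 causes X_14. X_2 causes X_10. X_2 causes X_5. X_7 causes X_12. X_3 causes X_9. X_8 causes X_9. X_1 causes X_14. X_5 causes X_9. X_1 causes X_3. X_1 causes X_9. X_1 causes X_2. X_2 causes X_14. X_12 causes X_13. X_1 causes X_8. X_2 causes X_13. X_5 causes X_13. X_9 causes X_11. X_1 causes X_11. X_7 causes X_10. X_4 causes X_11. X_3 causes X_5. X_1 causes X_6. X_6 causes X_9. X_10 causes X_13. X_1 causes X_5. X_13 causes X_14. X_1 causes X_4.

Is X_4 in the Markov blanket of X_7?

Yes

X_4 is a parent of X_7.
So X_4 ∈ MB(X_7).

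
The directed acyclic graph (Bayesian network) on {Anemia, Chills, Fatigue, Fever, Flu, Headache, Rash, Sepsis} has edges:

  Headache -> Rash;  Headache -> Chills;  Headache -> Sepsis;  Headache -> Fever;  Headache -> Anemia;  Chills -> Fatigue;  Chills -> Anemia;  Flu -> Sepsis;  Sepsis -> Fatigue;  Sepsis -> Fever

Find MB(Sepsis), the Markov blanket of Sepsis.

A node's Markov blanket = Pa ∪ Ch ∪ (parents of Ch other than the node itself).
Pa(Sepsis) = {Flu, Headache}.
Sepsis's children: Fatigue, Fever.
For each child, the remaining parents (spouses of Sepsis):
  Fatigue: Chills
  Fever: Headache
Taking the union gives {Chills, Fatigue, Fever, Flu, Headache}.

{Chills, Fatigue, Fever, Flu, Headache}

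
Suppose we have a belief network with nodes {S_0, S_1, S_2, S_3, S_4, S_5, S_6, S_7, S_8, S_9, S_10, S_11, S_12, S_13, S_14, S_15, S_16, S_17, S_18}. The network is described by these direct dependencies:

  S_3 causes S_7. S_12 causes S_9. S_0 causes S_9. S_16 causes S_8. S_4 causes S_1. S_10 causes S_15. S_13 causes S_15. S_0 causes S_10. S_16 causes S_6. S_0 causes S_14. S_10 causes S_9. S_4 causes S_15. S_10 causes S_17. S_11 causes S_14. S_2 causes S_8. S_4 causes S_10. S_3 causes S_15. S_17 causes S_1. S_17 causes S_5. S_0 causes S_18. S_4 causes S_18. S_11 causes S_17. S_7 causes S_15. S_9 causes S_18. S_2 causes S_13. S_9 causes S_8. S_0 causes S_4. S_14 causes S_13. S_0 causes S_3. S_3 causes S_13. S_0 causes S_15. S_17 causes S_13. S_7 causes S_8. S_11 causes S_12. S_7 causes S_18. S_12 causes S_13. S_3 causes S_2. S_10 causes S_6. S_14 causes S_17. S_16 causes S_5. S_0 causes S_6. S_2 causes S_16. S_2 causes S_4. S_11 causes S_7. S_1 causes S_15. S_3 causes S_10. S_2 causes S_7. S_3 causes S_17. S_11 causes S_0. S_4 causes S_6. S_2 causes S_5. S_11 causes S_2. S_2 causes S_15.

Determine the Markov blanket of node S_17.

{S_1, S_2, S_3, S_4, S_5, S_10, S_11, S_12, S_13, S_14, S_16}

Parents of S_17: S_3, S_10, S_11, S_14.
S_17's children: S_1, S_5, S_13.
Parents of each child, excluding S_17:
  S_13 also has parents S_2, S_3, S_12, S_14.
  S_1's other parent is S_4.
  S_5's other parents are S_2, S_16.
So the Markov blanket of S_17 is {S_1, S_2, S_3, S_4, S_5, S_10, S_11, S_12, S_13, S_14, S_16}.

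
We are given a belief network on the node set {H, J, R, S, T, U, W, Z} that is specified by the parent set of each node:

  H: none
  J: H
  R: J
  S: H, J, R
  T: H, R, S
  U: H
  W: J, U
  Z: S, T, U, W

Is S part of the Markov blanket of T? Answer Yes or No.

Yes

S is a parent of T.
So S ∈ MB(T).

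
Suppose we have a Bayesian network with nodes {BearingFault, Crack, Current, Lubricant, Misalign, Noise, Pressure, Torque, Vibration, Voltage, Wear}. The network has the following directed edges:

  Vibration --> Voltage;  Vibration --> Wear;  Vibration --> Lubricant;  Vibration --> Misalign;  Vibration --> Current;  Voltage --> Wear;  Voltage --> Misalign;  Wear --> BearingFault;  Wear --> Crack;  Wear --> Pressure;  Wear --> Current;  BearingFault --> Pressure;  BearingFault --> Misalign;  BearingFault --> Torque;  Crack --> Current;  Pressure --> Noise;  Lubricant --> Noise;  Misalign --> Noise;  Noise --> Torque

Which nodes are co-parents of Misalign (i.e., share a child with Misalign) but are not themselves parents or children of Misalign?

{Lubricant, Pressure}

Children of Misalign: Noise.
  Noise also has parents Lubricant, Pressure.
Excluding nodes already adjacent to Misalign (BearingFault, Noise, Vibration, Voltage), the co-parent-only contribution is {Lubricant, Pressure}.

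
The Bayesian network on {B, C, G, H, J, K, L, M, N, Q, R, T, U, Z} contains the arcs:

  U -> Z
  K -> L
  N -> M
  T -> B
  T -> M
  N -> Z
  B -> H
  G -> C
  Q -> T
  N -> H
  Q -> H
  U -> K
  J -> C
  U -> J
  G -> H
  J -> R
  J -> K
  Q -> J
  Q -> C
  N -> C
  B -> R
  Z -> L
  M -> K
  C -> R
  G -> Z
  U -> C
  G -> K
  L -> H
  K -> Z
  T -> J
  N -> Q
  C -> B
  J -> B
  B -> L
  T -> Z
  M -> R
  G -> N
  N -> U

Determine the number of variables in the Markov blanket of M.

9

Recall MB(v) = parents ∪ children ∪ spouses, where spouses are the other parents of v's children.
M has parents N, T.
M's children: K, R.
Co-parents of M (other parents of its children):
  K: G, J, U
  R: B, C, J
MB(M) = {B, C, G, J, K, N, R, T, U}, which has 9 nodes.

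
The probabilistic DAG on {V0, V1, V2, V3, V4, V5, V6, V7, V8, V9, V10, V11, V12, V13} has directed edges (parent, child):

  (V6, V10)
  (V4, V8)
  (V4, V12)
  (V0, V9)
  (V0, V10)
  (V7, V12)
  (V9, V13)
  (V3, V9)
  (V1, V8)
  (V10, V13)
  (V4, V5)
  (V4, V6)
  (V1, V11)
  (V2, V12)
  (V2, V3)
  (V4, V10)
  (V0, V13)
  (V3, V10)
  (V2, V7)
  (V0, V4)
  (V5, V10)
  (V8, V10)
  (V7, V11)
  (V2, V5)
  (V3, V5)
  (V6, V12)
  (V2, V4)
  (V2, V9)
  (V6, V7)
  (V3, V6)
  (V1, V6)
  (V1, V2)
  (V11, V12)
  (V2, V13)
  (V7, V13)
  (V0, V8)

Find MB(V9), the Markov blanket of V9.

{V0, V2, V3, V7, V10, V13}

The Markov blanket of a node is its parents, its children, and the other parents of its children.
Pa(V9) = {V0, V2, V3}.
Ch(V9) = {V13}.
Other parents of V9's children:
  V13's other parents are V0, V2, V7, V10.
Union: {V0, V2, V3} ∪ {V13} ∪ {V0, V2, V7, V10} = {V0, V2, V3, V7, V10, V13}.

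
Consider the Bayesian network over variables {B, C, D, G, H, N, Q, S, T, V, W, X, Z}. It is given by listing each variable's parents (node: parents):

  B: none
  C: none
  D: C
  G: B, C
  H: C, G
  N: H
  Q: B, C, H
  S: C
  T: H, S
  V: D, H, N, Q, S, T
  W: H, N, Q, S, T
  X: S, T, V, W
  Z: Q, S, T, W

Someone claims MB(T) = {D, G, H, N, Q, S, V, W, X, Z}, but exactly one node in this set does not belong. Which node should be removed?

T has children V, W, X, Z.
T has parents H, S.
Parents of each child, excluding T:
  V: D, H, N, Q, S
  W: H, N, Q, S
  X: S, V, W
  Z: Q, S, W
MB(T) = {D, H, N, Q, S, V, W, X, Z}.
G is neither a parent, child, nor co-parent of T, so it does not belong.

G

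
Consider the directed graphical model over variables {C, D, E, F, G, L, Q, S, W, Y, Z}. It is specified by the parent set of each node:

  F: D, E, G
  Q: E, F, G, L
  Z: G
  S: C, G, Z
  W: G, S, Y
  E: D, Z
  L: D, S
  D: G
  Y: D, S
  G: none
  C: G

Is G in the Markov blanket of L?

Yes

G is a co-parent of L: both are parents of Q.
So G ∈ MB(L).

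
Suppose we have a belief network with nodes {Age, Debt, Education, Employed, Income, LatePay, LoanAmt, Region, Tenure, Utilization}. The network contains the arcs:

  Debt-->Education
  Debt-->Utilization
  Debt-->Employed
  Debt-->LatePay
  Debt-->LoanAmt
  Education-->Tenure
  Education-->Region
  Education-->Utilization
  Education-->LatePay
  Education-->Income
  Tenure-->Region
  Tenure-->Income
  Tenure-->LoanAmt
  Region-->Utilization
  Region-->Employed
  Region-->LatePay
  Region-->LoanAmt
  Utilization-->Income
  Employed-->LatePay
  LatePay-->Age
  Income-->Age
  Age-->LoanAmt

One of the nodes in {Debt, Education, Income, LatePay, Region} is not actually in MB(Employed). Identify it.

Employed's parents: Debt, Region.
Employed has child LatePay.
For each child, the remaining parents (spouses of Employed):
  LatePay also has parents Debt, Education, Region.
MB(Employed) = {Debt, Education, LatePay, Region}.
Income is neither a parent, child, nor co-parent of Employed, so it does not belong.

Income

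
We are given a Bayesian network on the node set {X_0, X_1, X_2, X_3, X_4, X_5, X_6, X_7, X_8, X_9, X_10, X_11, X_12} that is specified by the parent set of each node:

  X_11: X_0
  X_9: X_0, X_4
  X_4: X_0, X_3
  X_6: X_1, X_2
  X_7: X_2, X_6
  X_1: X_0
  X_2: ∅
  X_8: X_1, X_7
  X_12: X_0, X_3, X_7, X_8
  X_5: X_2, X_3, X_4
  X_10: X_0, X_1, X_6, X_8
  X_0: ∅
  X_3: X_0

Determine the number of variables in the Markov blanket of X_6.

X_6 has parents X_1, X_2.
Ch(X_6) = {X_7, X_10}.
Co-parents of X_6 (other parents of its children):
  parents(X_7) \ {X_6} = {X_2}.
  X_10's other parents are X_0, X_1, X_8.
MB(X_6) = {X_0, X_1, X_2, X_7, X_8, X_10}, which has 6 nodes.

6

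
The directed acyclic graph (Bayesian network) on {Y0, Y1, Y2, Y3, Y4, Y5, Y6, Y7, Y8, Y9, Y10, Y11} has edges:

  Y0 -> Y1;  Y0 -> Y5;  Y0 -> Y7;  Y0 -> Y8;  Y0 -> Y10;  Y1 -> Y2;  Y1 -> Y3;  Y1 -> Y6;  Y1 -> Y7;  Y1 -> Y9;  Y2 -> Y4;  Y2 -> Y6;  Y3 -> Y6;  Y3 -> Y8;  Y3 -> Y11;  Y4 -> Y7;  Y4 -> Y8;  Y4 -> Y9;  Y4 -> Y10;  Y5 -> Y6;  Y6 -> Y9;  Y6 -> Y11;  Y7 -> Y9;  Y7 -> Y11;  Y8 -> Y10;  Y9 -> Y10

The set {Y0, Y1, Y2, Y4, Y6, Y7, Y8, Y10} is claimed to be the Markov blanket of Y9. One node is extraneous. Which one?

Y2

Ch(Y9) = {Y10}.
Y9's parents: Y1, Y4, Y6, Y7.
Parents of each child, excluding Y9:
  parents(Y10) \ {Y9} = {Y0, Y4, Y8}.
MB(Y9) = {Y0, Y1, Y4, Y6, Y7, Y8, Y10}.
Y2 is neither a parent, child, nor co-parent of Y9, so it does not belong.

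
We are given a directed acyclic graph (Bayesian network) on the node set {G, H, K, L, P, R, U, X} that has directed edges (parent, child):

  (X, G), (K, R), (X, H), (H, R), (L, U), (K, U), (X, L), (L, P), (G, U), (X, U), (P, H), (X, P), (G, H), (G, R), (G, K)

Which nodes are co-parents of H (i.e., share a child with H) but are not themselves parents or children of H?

Children of H: R.
  R: G, K
Excluding nodes already adjacent to H (G, P, R, X), the co-parent-only contribution is {K}.

{K}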